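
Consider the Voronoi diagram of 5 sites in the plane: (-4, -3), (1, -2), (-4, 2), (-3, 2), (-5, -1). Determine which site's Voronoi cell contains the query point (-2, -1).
Nearest site = (-4, -3)

The Voronoi cell of site s contains exactly those query points closer to s than to any other site. Compute squared distances from q = (-2, -1) to each site:
  (-4 − -2)² + (-3 − -1)² = 8
  (-5 − -2)² + (-1 − -1)² = 9
  (-3 − -2)² + (2 − -1)² = 10
  (1 − -2)² + (-2 − -1)² = 10
  (-4 − -2)² + (2 − -1)² = 13
Minimum is attained by (-4, -3), so q lies in its Voronoi cell.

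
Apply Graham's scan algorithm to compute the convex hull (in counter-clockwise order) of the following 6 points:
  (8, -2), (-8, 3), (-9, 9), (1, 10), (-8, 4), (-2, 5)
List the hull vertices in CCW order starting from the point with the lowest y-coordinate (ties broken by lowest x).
Hull (CCW) = [(8, -2), (1, 10), (-9, 9), (-8, 3)]

Graham scan procedure:
  1. Find the pivot p₀ = point with lowest y (tie → lowest x): (8, -2).
  2. Sort the remaining points by polar angle around p₀.
  3. Walk through sorted points, maintaining a stack; pop the top while the last three entries make a non-left turn (cross product ≤ 0).
  4. Final stack is the convex hull in CCW order: (8, -2), (1, 10), (-9, 9), (-8, 3).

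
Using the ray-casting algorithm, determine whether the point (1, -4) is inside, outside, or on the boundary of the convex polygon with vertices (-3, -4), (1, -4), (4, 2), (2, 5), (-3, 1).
The point (1, -4) lies on the polygon boundary

Boundary check: the query satisfies the collinearity and bounding-box conditions for some polygon edge, so it lies exactly on the boundary.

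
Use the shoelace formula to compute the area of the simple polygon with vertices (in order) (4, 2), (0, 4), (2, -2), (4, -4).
Area = 16

Shoelace formula: Area = (1/2) |Σ_i (x_i · y_{i+1} − x_{i+1} · y_i)| (indices mod n). Compute each cross term:
  (4)(4) − (0)(2) = 16
  (0)(-2) − (2)(4) = -8
  (2)(-4) − (4)(-2) = 0
  (4)(2) − (4)(-4) = 24
Sum = 32, so (signed) Area = 32/2 = 16, |Area| = 16.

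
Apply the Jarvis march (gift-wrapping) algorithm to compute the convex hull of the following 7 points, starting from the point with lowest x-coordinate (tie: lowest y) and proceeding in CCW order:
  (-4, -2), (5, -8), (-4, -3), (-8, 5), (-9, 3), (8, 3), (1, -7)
Hull (CCW) = [(-9, 3), (-4, -3), (1, -7), (5, -8), (8, 3), (-8, 5)]

Jarvis march: at each step, from the current hull vertex p, select the next vertex q as the point such that every other point lies strictly to the left of (or on) the directed line p → q. (Equivalently: for every other point r, the cross product (q − p) × (r − p) ≥ 0.)
Starting point (lowest x, tie lowest y): (-9, 3). Wrap until returning to start. Resulting hull: (-9, 3), (-4, -3), (1, -7), (5, -8), (8, 3), (-8, 5).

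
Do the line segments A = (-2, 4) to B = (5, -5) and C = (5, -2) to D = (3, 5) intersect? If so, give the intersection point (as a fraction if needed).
No (intersection of containing lines falls outside at least one segment)

Parametrize and solve: t = 37/31, s = -21/31. At least one of these is outside [0, 1], so the segments do not intersect.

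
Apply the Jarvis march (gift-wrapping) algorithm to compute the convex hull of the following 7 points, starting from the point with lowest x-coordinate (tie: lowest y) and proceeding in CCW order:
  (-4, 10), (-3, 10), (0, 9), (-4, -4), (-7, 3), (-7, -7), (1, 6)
Hull (CCW) = [(-7, -7), (-4, -4), (1, 6), (0, 9), (-3, 10), (-4, 10), (-7, 3)]

Jarvis march: at each step, from the current hull vertex p, select the next vertex q as the point such that every other point lies strictly to the left of (or on) the directed line p → q. (Equivalently: for every other point r, the cross product (q − p) × (r − p) ≥ 0.)
Starting point (lowest x, tie lowest y): (-7, -7). Wrap until returning to start. Resulting hull: (-7, -7), (-4, -4), (1, 6), (0, 9), (-3, 10), (-4, 10), (-7, 3).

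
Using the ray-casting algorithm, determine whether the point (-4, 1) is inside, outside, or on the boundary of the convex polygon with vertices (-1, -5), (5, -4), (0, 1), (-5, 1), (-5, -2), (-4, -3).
The point (-4, 1) lies on the polygon boundary

Boundary check: the query satisfies the collinearity and bounding-box conditions for some polygon edge, so it lies exactly on the boundary.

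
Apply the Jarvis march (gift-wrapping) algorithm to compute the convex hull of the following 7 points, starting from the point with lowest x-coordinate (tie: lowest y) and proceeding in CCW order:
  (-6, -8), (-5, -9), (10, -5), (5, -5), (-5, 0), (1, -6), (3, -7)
Hull (CCW) = [(-6, -8), (-5, -9), (3, -7), (10, -5), (-5, 0)]

Jarvis march: at each step, from the current hull vertex p, select the next vertex q as the point such that every other point lies strictly to the left of (or on) the directed line p → q. (Equivalently: for every other point r, the cross product (q − p) × (r − p) ≥ 0.)
Starting point (lowest x, tie lowest y): (-6, -8). Wrap until returning to start. Resulting hull: (-6, -8), (-5, -9), (3, -7), (10, -5), (-5, 0).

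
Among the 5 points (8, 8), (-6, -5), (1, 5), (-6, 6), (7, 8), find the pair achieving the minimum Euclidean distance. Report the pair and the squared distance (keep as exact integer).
Pair = ((8, 8), (7, 8)); squared distance = 1

Compute all C(5, 2) = 10 pairwise squared distances (x_i − x_j)² + (y_i − y_j)². The minimum is 1, attained by the pair ((8, 8), (7, 8)).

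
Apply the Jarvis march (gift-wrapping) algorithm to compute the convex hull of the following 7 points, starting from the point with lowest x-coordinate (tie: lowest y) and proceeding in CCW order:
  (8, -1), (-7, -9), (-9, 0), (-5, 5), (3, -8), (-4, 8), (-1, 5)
Hull (CCW) = [(-9, 0), (-7, -9), (3, -8), (8, -1), (-4, 8)]

Jarvis march: at each step, from the current hull vertex p, select the next vertex q as the point such that every other point lies strictly to the left of (or on) the directed line p → q. (Equivalently: for every other point r, the cross product (q − p) × (r − p) ≥ 0.)
Starting point (lowest x, tie lowest y): (-9, 0). Wrap until returning to start. Resulting hull: (-9, 0), (-7, -9), (3, -8), (8, -1), (-4, 8).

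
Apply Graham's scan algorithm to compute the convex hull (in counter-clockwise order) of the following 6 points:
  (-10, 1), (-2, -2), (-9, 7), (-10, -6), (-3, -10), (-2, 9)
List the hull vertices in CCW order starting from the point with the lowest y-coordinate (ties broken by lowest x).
Hull (CCW) = [(-3, -10), (-2, -2), (-2, 9), (-9, 7), (-10, 1), (-10, -6)]

Graham scan procedure:
  1. Find the pivot p₀ = point with lowest y (tie → lowest x): (-3, -10).
  2. Sort the remaining points by polar angle around p₀.
  3. Walk through sorted points, maintaining a stack; pop the top while the last three entries make a non-left turn (cross product ≤ 0).
  4. Final stack is the convex hull in CCW order: (-3, -10), (-2, -2), (-2, 9), (-9, 7), (-10, 1), (-10, -6).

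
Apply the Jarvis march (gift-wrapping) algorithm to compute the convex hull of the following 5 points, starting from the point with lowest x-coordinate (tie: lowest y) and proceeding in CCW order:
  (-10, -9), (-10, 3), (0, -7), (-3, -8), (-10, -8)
Hull (CCW) = [(-10, -9), (-3, -8), (0, -7), (-10, 3)]

Jarvis march: at each step, from the current hull vertex p, select the next vertex q as the point such that every other point lies strictly to the left of (or on) the directed line p → q. (Equivalently: for every other point r, the cross product (q − p) × (r − p) ≥ 0.)
Starting point (lowest x, tie lowest y): (-10, -9). Wrap until returning to start. Resulting hull: (-10, -9), (-3, -8), (0, -7), (-10, 3).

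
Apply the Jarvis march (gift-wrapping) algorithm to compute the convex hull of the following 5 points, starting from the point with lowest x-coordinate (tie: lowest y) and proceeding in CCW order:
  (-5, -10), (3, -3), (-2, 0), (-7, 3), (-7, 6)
Hull (CCW) = [(-7, 3), (-5, -10), (3, -3), (-7, 6)]

Jarvis march: at each step, from the current hull vertex p, select the next vertex q as the point such that every other point lies strictly to the left of (or on) the directed line p → q. (Equivalently: for every other point r, the cross product (q − p) × (r − p) ≥ 0.)
Starting point (lowest x, tie lowest y): (-7, 3). Wrap until returning to start. Resulting hull: (-7, 3), (-5, -10), (3, -3), (-7, 6).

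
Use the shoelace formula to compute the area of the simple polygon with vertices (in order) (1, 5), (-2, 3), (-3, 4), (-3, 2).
Area = 3/2

Shoelace formula: Area = (1/2) |Σ_i (x_i · y_{i+1} − x_{i+1} · y_i)| (indices mod n). Compute each cross term:
  (1)(3) − (-2)(5) = 13
  (-2)(4) − (-3)(3) = 1
  (-3)(2) − (-3)(4) = 6
  (-3)(5) − (1)(2) = -17
Sum = 3, so (signed) Area = 3/2 = 3/2, |Area| = 3/2.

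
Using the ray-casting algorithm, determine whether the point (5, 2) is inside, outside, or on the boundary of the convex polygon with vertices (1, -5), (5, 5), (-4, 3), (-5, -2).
The point (5, 2) lies strictly outside the polygon

Cast a horizontal ray to the right from the query point and count how many polygon edges it crosses (each edge strictly once or zero times, handled with the usual half-open convention). 
Parity of crossings → even ⇒ outside.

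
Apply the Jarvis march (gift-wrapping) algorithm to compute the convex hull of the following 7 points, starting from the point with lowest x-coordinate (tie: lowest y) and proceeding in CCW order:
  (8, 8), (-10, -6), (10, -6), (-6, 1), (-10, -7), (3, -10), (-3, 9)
Hull (CCW) = [(-10, -7), (3, -10), (10, -6), (8, 8), (-3, 9), (-10, -6)]

Jarvis march: at each step, from the current hull vertex p, select the next vertex q as the point such that every other point lies strictly to the left of (or on) the directed line p → q. (Equivalently: for every other point r, the cross product (q − p) × (r − p) ≥ 0.)
Starting point (lowest x, tie lowest y): (-10, -7). Wrap until returning to start. Resulting hull: (-10, -7), (3, -10), (10, -6), (8, 8), (-3, 9), (-10, -6).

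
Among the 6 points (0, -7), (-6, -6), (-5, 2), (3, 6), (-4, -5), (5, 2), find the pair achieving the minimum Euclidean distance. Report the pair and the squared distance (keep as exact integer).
Pair = ((-6, -6), (-4, -5)); squared distance = 5

Compute all C(6, 2) = 15 pairwise squared distances (x_i − x_j)² + (y_i − y_j)². The minimum is 5, attained by the pair ((-6, -6), (-4, -5)).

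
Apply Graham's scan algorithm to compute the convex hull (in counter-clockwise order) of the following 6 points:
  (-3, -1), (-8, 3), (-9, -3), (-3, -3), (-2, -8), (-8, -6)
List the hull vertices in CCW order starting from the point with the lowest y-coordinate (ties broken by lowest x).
Hull (CCW) = [(-2, -8), (-3, -1), (-8, 3), (-9, -3), (-8, -6)]

Graham scan procedure:
  1. Find the pivot p₀ = point with lowest y (tie → lowest x): (-2, -8).
  2. Sort the remaining points by polar angle around p₀.
  3. Walk through sorted points, maintaining a stack; pop the top while the last three entries make a non-left turn (cross product ≤ 0).
  4. Final stack is the convex hull in CCW order: (-2, -8), (-3, -1), (-8, 3), (-9, -3), (-8, -6).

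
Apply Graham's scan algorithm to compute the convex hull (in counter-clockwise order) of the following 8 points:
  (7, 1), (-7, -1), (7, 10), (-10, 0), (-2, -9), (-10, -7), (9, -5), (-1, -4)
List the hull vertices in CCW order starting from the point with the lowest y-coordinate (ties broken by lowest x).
Hull (CCW) = [(-2, -9), (9, -5), (7, 10), (-10, 0), (-10, -7)]

Graham scan procedure:
  1. Find the pivot p₀ = point with lowest y (tie → lowest x): (-2, -9).
  2. Sort the remaining points by polar angle around p₀.
  3. Walk through sorted points, maintaining a stack; pop the top while the last three entries make a non-left turn (cross product ≤ 0).
  4. Final stack is the convex hull in CCW order: (-2, -9), (9, -5), (7, 10), (-10, 0), (-10, -7).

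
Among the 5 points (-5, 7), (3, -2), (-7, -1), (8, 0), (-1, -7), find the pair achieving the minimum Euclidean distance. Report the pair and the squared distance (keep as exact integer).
Pair = ((3, -2), (8, 0)); squared distance = 29

Compute all C(5, 2) = 10 pairwise squared distances (x_i − x_j)² + (y_i − y_j)². The minimum is 29, attained by the pair ((3, -2), (8, 0)).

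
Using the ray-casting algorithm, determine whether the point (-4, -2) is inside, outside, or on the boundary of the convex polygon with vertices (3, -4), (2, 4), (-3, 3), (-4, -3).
The point (-4, -2) lies strictly outside the polygon

Cast a horizontal ray to the right from the query point and count how many polygon edges it crosses (each edge strictly once or zero times, handled with the usual half-open convention). 
Parity of crossings → even ⇒ outside.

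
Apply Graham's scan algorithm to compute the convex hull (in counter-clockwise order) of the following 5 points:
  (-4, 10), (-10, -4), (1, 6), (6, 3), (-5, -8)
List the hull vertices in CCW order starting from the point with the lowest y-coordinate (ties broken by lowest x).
Hull (CCW) = [(-5, -8), (6, 3), (-4, 10), (-10, -4)]

Graham scan procedure:
  1. Find the pivot p₀ = point with lowest y (tie → lowest x): (-5, -8).
  2. Sort the remaining points by polar angle around p₀.
  3. Walk through sorted points, maintaining a stack; pop the top while the last three entries make a non-left turn (cross product ≤ 0).
  4. Final stack is the convex hull in CCW order: (-5, -8), (6, 3), (-4, 10), (-10, -4).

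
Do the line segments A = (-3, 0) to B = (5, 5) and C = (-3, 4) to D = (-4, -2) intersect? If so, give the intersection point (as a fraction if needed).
No (intersection of containing lines falls outside at least one segment)

Parametrize and solve: t = -4/43, s = 32/43. At least one of these is outside [0, 1], so the segments do not intersect.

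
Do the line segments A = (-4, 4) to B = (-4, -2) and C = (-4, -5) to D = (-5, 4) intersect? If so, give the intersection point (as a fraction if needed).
No (intersection of containing lines falls outside at least one segment)

Parametrize and solve: t = 3/2, s = 0. At least one of these is outside [0, 1], so the segments do not intersect.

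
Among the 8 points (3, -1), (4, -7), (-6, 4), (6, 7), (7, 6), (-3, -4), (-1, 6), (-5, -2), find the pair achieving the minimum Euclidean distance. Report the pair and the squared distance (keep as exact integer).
Pair = ((6, 7), (7, 6)); squared distance = 2

Compute all C(8, 2) = 28 pairwise squared distances (x_i − x_j)² + (y_i − y_j)². The minimum is 2, attained by the pair ((6, 7), (7, 6)).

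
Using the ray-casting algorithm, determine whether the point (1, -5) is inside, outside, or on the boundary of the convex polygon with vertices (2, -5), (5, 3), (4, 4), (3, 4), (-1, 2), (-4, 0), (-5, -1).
The point (1, -5) lies strictly outside the polygon

Cast a horizontal ray to the right from the query point and count how many polygon edges it crosses (each edge strictly once or zero times, handled with the usual half-open convention). 
Parity of crossings → even ⇒ outside.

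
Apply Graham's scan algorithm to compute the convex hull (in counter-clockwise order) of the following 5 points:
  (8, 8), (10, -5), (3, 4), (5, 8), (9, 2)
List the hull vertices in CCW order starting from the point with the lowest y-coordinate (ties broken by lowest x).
Hull (CCW) = [(10, -5), (9, 2), (8, 8), (5, 8), (3, 4)]

Graham scan procedure:
  1. Find the pivot p₀ = point with lowest y (tie → lowest x): (10, -5).
  2. Sort the remaining points by polar angle around p₀.
  3. Walk through sorted points, maintaining a stack; pop the top while the last three entries make a non-left turn (cross product ≤ 0).
  4. Final stack is the convex hull in CCW order: (10, -5), (9, 2), (8, 8), (5, 8), (3, 4).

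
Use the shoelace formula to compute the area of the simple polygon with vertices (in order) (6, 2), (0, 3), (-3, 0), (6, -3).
Area = 33

Shoelace formula: Area = (1/2) |Σ_i (x_i · y_{i+1} − x_{i+1} · y_i)| (indices mod n). Compute each cross term:
  (6)(3) − (0)(2) = 18
  (0)(0) − (-3)(3) = 9
  (-3)(-3) − (6)(0) = 9
  (6)(2) − (6)(-3) = 30
Sum = 66, so (signed) Area = 66/2 = 33, |Area| = 33.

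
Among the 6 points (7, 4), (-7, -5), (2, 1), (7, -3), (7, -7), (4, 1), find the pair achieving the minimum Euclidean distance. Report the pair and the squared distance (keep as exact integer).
Pair = ((2, 1), (4, 1)); squared distance = 4

Compute all C(6, 2) = 15 pairwise squared distances (x_i − x_j)² + (y_i − y_j)². The minimum is 4, attained by the pair ((2, 1), (4, 1)).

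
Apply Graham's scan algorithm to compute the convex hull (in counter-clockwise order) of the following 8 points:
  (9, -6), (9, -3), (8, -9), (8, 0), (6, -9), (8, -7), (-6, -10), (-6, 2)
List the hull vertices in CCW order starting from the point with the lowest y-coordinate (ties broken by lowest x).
Hull (CCW) = [(-6, -10), (8, -9), (9, -6), (9, -3), (8, 0), (-6, 2)]

Graham scan procedure:
  1. Find the pivot p₀ = point with lowest y (tie → lowest x): (-6, -10).
  2. Sort the remaining points by polar angle around p₀.
  3. Walk through sorted points, maintaining a stack; pop the top while the last three entries make a non-left turn (cross product ≤ 0).
  4. Final stack is the convex hull in CCW order: (-6, -10), (8, -9), (9, -6), (9, -3), (8, 0), (-6, 2).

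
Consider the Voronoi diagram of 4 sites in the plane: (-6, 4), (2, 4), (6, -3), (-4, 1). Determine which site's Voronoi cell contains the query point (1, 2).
Nearest site = (2, 4)

The Voronoi cell of site s contains exactly those query points closer to s than to any other site. Compute squared distances from q = (1, 2) to each site:
  (2 − 1)² + (4 − 2)² = 5
  (-4 − 1)² + (1 − 2)² = 26
  (6 − 1)² + (-3 − 2)² = 50
  (-6 − 1)² + (4 − 2)² = 53
Minimum is attained by (2, 4), so q lies in its Voronoi cell.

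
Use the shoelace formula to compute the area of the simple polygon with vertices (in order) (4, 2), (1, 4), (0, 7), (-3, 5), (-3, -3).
Area = 36

Shoelace formula: Area = (1/2) |Σ_i (x_i · y_{i+1} − x_{i+1} · y_i)| (indices mod n). Compute each cross term:
  (4)(4) − (1)(2) = 14
  (1)(7) − (0)(4) = 7
  (0)(5) − (-3)(7) = 21
  (-3)(-3) − (-3)(5) = 24
  (-3)(2) − (4)(-3) = 6
Sum = 72, so (signed) Area = 72/2 = 36, |Area| = 36.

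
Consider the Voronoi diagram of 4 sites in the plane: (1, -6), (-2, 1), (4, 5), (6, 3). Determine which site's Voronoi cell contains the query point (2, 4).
Nearest site = (4, 5)

The Voronoi cell of site s contains exactly those query points closer to s than to any other site. Compute squared distances from q = (2, 4) to each site:
  (4 − 2)² + (5 − 4)² = 5
  (6 − 2)² + (3 − 4)² = 17
  (-2 − 2)² + (1 − 4)² = 25
  (1 − 2)² + (-6 − 4)² = 101
Minimum is attained by (4, 5), so q lies in its Voronoi cell.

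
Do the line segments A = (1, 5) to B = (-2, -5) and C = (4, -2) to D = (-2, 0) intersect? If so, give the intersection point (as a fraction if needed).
Yes; intersection at (-7/11, -5/11) (t = 6/11 on AB, s = 17/22 on CD)

Parametrize AB as A + t(B − A) = (1 + -3 t, 5 + -10 t) and CD as C + s(D − C) = (4 + -6 s, -2 + 2 s). Solve the linear system for (t, s). Determinant = 66 ≠ 0, so a unique intersection of the containing lines exists. Solution: t = 6/11, s = 17/22 — both in [0, 1], so the segments cross. Intersection point: (-7/11, -5/11).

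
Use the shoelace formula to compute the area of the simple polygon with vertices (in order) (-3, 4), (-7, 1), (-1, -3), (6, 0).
Area = 89/2

Shoelace formula: Area = (1/2) |Σ_i (x_i · y_{i+1} − x_{i+1} · y_i)| (indices mod n). Compute each cross term:
  (-3)(1) − (-7)(4) = 25
  (-7)(-3) − (-1)(1) = 22
  (-1)(0) − (6)(-3) = 18
  (6)(4) − (-3)(0) = 24
Sum = 89, so (signed) Area = 89/2 = 89/2, |Area| = 89/2.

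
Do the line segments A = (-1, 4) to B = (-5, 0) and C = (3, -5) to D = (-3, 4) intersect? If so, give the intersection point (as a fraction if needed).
Yes; intersection at (-11/5, 14/5) (t = 3/10 on AB, s = 13/15 on CD)

Parametrize AB as A + t(B − A) = (-1 + -4 t, 4 + -4 t) and CD as C + s(D − C) = (3 + -6 s, -5 + 9 s). Solve the linear system for (t, s). Determinant = 60 ≠ 0, so a unique intersection of the containing lines exists. Solution: t = 3/10, s = 13/15 — both in [0, 1], so the segments cross. Intersection point: (-11/5, 14/5).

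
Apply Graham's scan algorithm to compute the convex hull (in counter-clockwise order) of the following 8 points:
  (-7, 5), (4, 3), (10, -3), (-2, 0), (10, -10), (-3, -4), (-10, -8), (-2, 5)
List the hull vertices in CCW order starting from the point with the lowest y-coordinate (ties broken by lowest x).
Hull (CCW) = [(10, -10), (10, -3), (4, 3), (-2, 5), (-7, 5), (-10, -8)]

Graham scan procedure:
  1. Find the pivot p₀ = point with lowest y (tie → lowest x): (10, -10).
  2. Sort the remaining points by polar angle around p₀.
  3. Walk through sorted points, maintaining a stack; pop the top while the last three entries make a non-left turn (cross product ≤ 0).
  4. Final stack is the convex hull in CCW order: (10, -10), (10, -3), (4, 3), (-2, 5), (-7, 5), (-10, -8).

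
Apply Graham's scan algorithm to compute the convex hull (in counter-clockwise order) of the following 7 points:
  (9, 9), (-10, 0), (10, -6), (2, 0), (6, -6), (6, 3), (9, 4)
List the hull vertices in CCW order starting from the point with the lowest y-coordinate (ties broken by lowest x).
Hull (CCW) = [(6, -6), (10, -6), (9, 9), (-10, 0)]

Graham scan procedure:
  1. Find the pivot p₀ = point with lowest y (tie → lowest x): (6, -6).
  2. Sort the remaining points by polar angle around p₀.
  3. Walk through sorted points, maintaining a stack; pop the top while the last three entries make a non-left turn (cross product ≤ 0).
  4. Final stack is the convex hull in CCW order: (6, -6), (10, -6), (9, 9), (-10, 0).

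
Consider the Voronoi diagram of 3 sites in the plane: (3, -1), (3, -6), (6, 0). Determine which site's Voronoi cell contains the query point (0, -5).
Nearest site = (3, -6)

The Voronoi cell of site s contains exactly those query points closer to s than to any other site. Compute squared distances from q = (0, -5) to each site:
  (3 − 0)² + (-6 − -5)² = 10
  (3 − 0)² + (-1 − -5)² = 25
  (6 − 0)² + (0 − -5)² = 61
Minimum is attained by (3, -6), so q lies in its Voronoi cell.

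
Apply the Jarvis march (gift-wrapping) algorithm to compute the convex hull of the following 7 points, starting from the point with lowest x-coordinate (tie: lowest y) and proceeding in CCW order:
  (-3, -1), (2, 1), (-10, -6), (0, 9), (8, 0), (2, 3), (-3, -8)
Hull (CCW) = [(-10, -6), (-3, -8), (8, 0), (0, 9)]

Jarvis march: at each step, from the current hull vertex p, select the next vertex q as the point such that every other point lies strictly to the left of (or on) the directed line p → q. (Equivalently: for every other point r, the cross product (q − p) × (r − p) ≥ 0.)
Starting point (lowest x, tie lowest y): (-10, -6). Wrap until returning to start. Resulting hull: (-10, -6), (-3, -8), (8, 0), (0, 9).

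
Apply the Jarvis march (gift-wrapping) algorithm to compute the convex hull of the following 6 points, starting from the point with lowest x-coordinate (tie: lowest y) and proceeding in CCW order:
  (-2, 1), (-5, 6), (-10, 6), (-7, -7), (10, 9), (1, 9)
Hull (CCW) = [(-10, 6), (-7, -7), (10, 9), (1, 9)]

Jarvis march: at each step, from the current hull vertex p, select the next vertex q as the point such that every other point lies strictly to the left of (or on) the directed line p → q. (Equivalently: for every other point r, the cross product (q − p) × (r − p) ≥ 0.)
Starting point (lowest x, tie lowest y): (-10, 6). Wrap until returning to start. Resulting hull: (-10, 6), (-7, -7), (10, 9), (1, 9).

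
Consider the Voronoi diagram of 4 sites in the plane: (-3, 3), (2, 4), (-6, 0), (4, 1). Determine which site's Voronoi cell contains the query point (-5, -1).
Nearest site = (-6, 0)

The Voronoi cell of site s contains exactly those query points closer to s than to any other site. Compute squared distances from q = (-5, -1) to each site:
  (-6 − -5)² + (0 − -1)² = 2
  (-3 − -5)² + (3 − -1)² = 20
  (2 − -5)² + (4 − -1)² = 74
  (4 − -5)² + (1 − -1)² = 85
Minimum is attained by (-6, 0), so q lies in its Voronoi cell.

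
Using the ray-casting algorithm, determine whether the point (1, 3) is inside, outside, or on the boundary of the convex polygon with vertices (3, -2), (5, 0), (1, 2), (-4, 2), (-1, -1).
The point (1, 3) lies strictly outside the polygon

Cast a horizontal ray to the right from the query point and count how many polygon edges it crosses (each edge strictly once or zero times, handled with the usual half-open convention). 
Parity of crossings → even ⇒ outside.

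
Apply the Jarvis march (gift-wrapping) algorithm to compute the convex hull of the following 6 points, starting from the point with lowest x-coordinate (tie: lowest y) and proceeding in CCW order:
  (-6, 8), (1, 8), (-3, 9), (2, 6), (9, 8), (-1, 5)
Hull (CCW) = [(-6, 8), (-1, 5), (9, 8), (-3, 9)]

Jarvis march: at each step, from the current hull vertex p, select the next vertex q as the point such that every other point lies strictly to the left of (or on) the directed line p → q. (Equivalently: for every other point r, the cross product (q − p) × (r − p) ≥ 0.)
Starting point (lowest x, tie lowest y): (-6, 8). Wrap until returning to start. Resulting hull: (-6, 8), (-1, 5), (9, 8), (-3, 9).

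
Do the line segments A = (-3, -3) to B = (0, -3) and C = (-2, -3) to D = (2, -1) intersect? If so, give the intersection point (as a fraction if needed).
Yes; intersection at (-2, -3) (t = 1/3 on AB, s = 0 on CD)

Parametrize AB as A + t(B − A) = (-3 + 3 t, -3 + 0 t) and CD as C + s(D − C) = (-2 + 4 s, -3 + 2 s). Solve the linear system for (t, s). Determinant = -6 ≠ 0, so a unique intersection of the containing lines exists. Solution: t = 1/3, s = 0 — both in [0, 1], so the segments cross. Intersection point: (-2, -3).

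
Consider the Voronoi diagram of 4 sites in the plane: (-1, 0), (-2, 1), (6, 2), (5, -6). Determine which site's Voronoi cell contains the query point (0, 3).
Nearest site = (-2, 1)

The Voronoi cell of site s contains exactly those query points closer to s than to any other site. Compute squared distances from q = (0, 3) to each site:
  (-2 − 0)² + (1 − 3)² = 8
  (-1 − 0)² + (0 − 3)² = 10
  (6 − 0)² + (2 − 3)² = 37
  (5 − 0)² + (-6 − 3)² = 106
Minimum is attained by (-2, 1), so q lies in its Voronoi cell.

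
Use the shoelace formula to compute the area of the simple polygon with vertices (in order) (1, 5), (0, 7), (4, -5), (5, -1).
Area = 13

Shoelace formula: Area = (1/2) |Σ_i (x_i · y_{i+1} − x_{i+1} · y_i)| (indices mod n). Compute each cross term:
  (1)(7) − (0)(5) = 7
  (0)(-5) − (4)(7) = -28
  (4)(-1) − (5)(-5) = 21
  (5)(5) − (1)(-1) = 26
Sum = 26, so (signed) Area = 26/2 = 13, |Area| = 13.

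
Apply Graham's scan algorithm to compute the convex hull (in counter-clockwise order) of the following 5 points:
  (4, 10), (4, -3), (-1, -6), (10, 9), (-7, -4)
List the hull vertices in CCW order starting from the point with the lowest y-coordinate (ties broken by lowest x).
Hull (CCW) = [(-1, -6), (4, -3), (10, 9), (4, 10), (-7, -4)]

Graham scan procedure:
  1. Find the pivot p₀ = point with lowest y (tie → lowest x): (-1, -6).
  2. Sort the remaining points by polar angle around p₀.
  3. Walk through sorted points, maintaining a stack; pop the top while the last three entries make a non-left turn (cross product ≤ 0).
  4. Final stack is the convex hull in CCW order: (-1, -6), (4, -3), (10, 9), (4, 10), (-7, -4).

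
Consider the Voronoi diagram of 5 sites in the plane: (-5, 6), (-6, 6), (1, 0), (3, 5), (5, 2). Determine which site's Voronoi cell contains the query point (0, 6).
Nearest site = (3, 5)

The Voronoi cell of site s contains exactly those query points closer to s than to any other site. Compute squared distances from q = (0, 6) to each site:
  (3 − 0)² + (5 − 6)² = 10
  (-5 − 0)² + (6 − 6)² = 25
  (-6 − 0)² + (6 − 6)² = 36
  (1 − 0)² + (0 − 6)² = 37
  (5 − 0)² + (2 − 6)² = 41
Minimum is attained by (3, 5), so q lies in its Voronoi cell.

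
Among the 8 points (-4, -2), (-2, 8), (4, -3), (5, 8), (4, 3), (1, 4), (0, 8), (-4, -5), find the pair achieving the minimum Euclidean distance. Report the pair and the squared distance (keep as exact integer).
Pair = ((-2, 8), (0, 8)); squared distance = 4

Compute all C(8, 2) = 28 pairwise squared distances (x_i − x_j)² + (y_i − y_j)². The minimum is 4, attained by the pair ((-2, 8), (0, 8)).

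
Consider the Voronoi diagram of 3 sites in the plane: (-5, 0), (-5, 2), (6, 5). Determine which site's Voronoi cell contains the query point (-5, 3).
Nearest site = (-5, 2)

The Voronoi cell of site s contains exactly those query points closer to s than to any other site. Compute squared distances from q = (-5, 3) to each site:
  (-5 − -5)² + (2 − 3)² = 1
  (-5 − -5)² + (0 − 3)² = 9
  (6 − -5)² + (5 − 3)² = 125
Minimum is attained by (-5, 2), so q lies in its Voronoi cell.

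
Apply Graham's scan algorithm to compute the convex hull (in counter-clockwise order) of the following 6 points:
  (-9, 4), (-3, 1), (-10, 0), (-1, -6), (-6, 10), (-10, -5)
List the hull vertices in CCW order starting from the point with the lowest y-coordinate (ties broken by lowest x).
Hull (CCW) = [(-1, -6), (-3, 1), (-6, 10), (-9, 4), (-10, 0), (-10, -5)]

Graham scan procedure:
  1. Find the pivot p₀ = point with lowest y (tie → lowest x): (-1, -6).
  2. Sort the remaining points by polar angle around p₀.
  3. Walk through sorted points, maintaining a stack; pop the top while the last three entries make a non-left turn (cross product ≤ 0).
  4. Final stack is the convex hull in CCW order: (-1, -6), (-3, 1), (-6, 10), (-9, 4), (-10, 0), (-10, -5).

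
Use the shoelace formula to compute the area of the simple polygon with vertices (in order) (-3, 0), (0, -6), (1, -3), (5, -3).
Area = 27/2

Shoelace formula: Area = (1/2) |Σ_i (x_i · y_{i+1} − x_{i+1} · y_i)| (indices mod n). Compute each cross term:
  (-3)(-6) − (0)(0) = 18
  (0)(-3) − (1)(-6) = 6
  (1)(-3) − (5)(-3) = 12
  (5)(0) − (-3)(-3) = -9
Sum = 27, so (signed) Area = 27/2 = 27/2, |Area| = 27/2.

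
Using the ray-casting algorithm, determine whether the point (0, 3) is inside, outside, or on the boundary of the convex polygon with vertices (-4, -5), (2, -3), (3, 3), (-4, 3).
The point (0, 3) lies on the polygon boundary

Boundary check: the query satisfies the collinearity and bounding-box conditions for some polygon edge, so it lies exactly on the boundary.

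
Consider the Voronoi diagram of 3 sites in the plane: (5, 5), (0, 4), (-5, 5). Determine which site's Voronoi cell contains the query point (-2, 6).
Nearest site = (0, 4)

The Voronoi cell of site s contains exactly those query points closer to s than to any other site. Compute squared distances from q = (-2, 6) to each site:
  (0 − -2)² + (4 − 6)² = 8
  (-5 − -2)² + (5 − 6)² = 10
  (5 − -2)² + (5 − 6)² = 50
Minimum is attained by (0, 4), so q lies in its Voronoi cell.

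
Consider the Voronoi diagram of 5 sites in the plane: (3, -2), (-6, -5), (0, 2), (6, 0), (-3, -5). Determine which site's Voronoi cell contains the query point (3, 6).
Nearest site = (0, 2)

The Voronoi cell of site s contains exactly those query points closer to s than to any other site. Compute squared distances from q = (3, 6) to each site:
  (0 − 3)² + (2 − 6)² = 25
  (6 − 3)² + (0 − 6)² = 45
  (3 − 3)² + (-2 − 6)² = 64
  (-3 − 3)² + (-5 − 6)² = 157
  (-6 − 3)² + (-5 − 6)² = 202
Minimum is attained by (0, 2), so q lies in its Voronoi cell.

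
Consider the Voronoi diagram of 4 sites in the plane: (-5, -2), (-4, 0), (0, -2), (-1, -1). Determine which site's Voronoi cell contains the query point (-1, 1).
Nearest site = (-1, -1)

The Voronoi cell of site s contains exactly those query points closer to s than to any other site. Compute squared distances from q = (-1, 1) to each site:
  (-1 − -1)² + (-1 − 1)² = 4
  (-4 − -1)² + (0 − 1)² = 10
  (0 − -1)² + (-2 − 1)² = 10
  (-5 − -1)² + (-2 − 1)² = 25
Minimum is attained by (-1, -1), so q lies in its Voronoi cell.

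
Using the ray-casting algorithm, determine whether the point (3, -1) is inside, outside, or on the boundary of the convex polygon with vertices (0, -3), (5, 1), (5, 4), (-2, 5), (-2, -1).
The point (3, -1) lies strictly outside the polygon

Cast a horizontal ray to the right from the query point and count how many polygon edges it crosses (each edge strictly once or zero times, handled with the usual half-open convention). 
Parity of crossings → even ⇒ outside.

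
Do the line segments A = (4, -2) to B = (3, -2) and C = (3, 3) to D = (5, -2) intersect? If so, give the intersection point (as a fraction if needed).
No (intersection of containing lines falls outside at least one segment)

Parametrize and solve: t = -1, s = 1. At least one of these is outside [0, 1], so the segments do not intersect.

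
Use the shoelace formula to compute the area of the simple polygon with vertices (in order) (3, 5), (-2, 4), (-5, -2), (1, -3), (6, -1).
Area = 113/2

Shoelace formula: Area = (1/2) |Σ_i (x_i · y_{i+1} − x_{i+1} · y_i)| (indices mod n). Compute each cross term:
  (3)(4) − (-2)(5) = 22
  (-2)(-2) − (-5)(4) = 24
  (-5)(-3) − (1)(-2) = 17
  (1)(-1) − (6)(-3) = 17
  (6)(5) − (3)(-1) = 33
Sum = 113, so (signed) Area = 113/2 = 113/2, |Area| = 113/2.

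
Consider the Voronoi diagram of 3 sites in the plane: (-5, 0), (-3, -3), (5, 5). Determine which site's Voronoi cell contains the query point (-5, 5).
Nearest site = (-5, 0)

The Voronoi cell of site s contains exactly those query points closer to s than to any other site. Compute squared distances from q = (-5, 5) to each site:
  (-5 − -5)² + (0 − 5)² = 25
  (-3 − -5)² + (-3 − 5)² = 68
  (5 − -5)² + (5 − 5)² = 100
Minimum is attained by (-5, 0), so q lies in its Voronoi cell.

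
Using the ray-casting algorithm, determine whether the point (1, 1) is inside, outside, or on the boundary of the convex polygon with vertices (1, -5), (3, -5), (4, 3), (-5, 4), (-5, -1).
The point (1, 1) lies strictly inside the polygon

Cast a horizontal ray to the right from the query point and count how many polygon edges it crosses (each edge strictly once or zero times, handled with the usual half-open convention). 
Parity of crossings → odd ⇒ inside.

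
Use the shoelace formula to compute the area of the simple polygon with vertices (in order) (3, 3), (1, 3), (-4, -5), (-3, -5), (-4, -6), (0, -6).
Area = 29

Shoelace formula: Area = (1/2) |Σ_i (x_i · y_{i+1} − x_{i+1} · y_i)| (indices mod n). Compute each cross term:
  (3)(3) − (1)(3) = 6
  (1)(-5) − (-4)(3) = 7
  (-4)(-5) − (-3)(-5) = 5
  (-3)(-6) − (-4)(-5) = -2
  (-4)(-6) − (0)(-6) = 24
  (0)(3) − (3)(-6) = 18
Sum = 58, so (signed) Area = 58/2 = 29, |Area| = 29.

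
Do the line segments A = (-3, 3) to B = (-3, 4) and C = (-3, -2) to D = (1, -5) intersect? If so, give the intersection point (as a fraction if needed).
No (intersection of containing lines falls outside at least one segment)

Parametrize and solve: t = -5, s = 0. At least one of these is outside [0, 1], so the segments do not intersect.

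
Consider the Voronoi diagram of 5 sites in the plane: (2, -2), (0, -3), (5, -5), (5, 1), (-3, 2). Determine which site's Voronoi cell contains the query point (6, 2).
Nearest site = (5, 1)

The Voronoi cell of site s contains exactly those query points closer to s than to any other site. Compute squared distances from q = (6, 2) to each site:
  (5 − 6)² + (1 − 2)² = 2
  (2 − 6)² + (-2 − 2)² = 32
  (5 − 6)² + (-5 − 2)² = 50
  (0 − 6)² + (-3 − 2)² = 61
  (-3 − 6)² + (2 − 2)² = 81
Minimum is attained by (5, 1), so q lies in its Voronoi cell.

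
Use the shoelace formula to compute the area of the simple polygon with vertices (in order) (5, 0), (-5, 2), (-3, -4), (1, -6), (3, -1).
Area = 40

Shoelace formula: Area = (1/2) |Σ_i (x_i · y_{i+1} − x_{i+1} · y_i)| (indices mod n). Compute each cross term:
  (5)(2) − (-5)(0) = 10
  (-5)(-4) − (-3)(2) = 26
  (-3)(-6) − (1)(-4) = 22
  (1)(-1) − (3)(-6) = 17
  (3)(0) − (5)(-1) = 5
Sum = 80, so (signed) Area = 80/2 = 40, |Area| = 40.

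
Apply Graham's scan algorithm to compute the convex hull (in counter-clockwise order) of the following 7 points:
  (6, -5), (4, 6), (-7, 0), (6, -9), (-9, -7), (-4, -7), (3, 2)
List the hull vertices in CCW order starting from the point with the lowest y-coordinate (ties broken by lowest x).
Hull (CCW) = [(6, -9), (6, -5), (4, 6), (-7, 0), (-9, -7)]

Graham scan procedure:
  1. Find the pivot p₀ = point with lowest y (tie → lowest x): (6, -9).
  2. Sort the remaining points by polar angle around p₀.
  3. Walk through sorted points, maintaining a stack; pop the top while the last three entries make a non-left turn (cross product ≤ 0).
  4. Final stack is the convex hull in CCW order: (6, -9), (6, -5), (4, 6), (-7, 0), (-9, -7).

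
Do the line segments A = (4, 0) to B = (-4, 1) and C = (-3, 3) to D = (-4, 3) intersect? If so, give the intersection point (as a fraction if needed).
No (intersection of containing lines falls outside at least one segment)

Parametrize and solve: t = 3, s = 17. At least one of these is outside [0, 1], so the segments do not intersect.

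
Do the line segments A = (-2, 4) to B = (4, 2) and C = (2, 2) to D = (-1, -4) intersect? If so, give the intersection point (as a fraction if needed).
No (intersection of containing lines falls outside at least one segment)

Parametrize and solve: t = 5/7, s = -2/21. At least one of these is outside [0, 1], so the segments do not intersect.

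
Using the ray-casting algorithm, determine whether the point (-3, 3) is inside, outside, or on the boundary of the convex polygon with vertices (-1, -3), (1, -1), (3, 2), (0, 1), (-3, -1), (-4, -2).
The point (-3, 3) lies strictly outside the polygon

Cast a horizontal ray to the right from the query point and count how many polygon edges it crosses (each edge strictly once or zero times, handled with the usual half-open convention). 
Parity of crossings → even ⇒ outside.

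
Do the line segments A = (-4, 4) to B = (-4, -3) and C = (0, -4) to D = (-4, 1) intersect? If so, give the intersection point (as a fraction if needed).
Yes; intersection at (-4, 1) (t = 3/7 on AB, s = 1 on CD)

Parametrize AB as A + t(B − A) = (-4 + 0 t, 4 + -7 t) and CD as C + s(D − C) = (0 + -4 s, -4 + 5 s). Solve the linear system for (t, s). Determinant = 28 ≠ 0, so a unique intersection of the containing lines exists. Solution: t = 3/7, s = 1 — both in [0, 1], so the segments cross. Intersection point: (-4, 1).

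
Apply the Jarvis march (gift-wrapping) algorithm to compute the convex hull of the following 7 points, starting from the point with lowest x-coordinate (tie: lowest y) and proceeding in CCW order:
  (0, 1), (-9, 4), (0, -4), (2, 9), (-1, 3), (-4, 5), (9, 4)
Hull (CCW) = [(-9, 4), (0, -4), (9, 4), (2, 9)]

Jarvis march: at each step, from the current hull vertex p, select the next vertex q as the point such that every other point lies strictly to the left of (or on) the directed line p → q. (Equivalently: for every other point r, the cross product (q − p) × (r − p) ≥ 0.)
Starting point (lowest x, tie lowest y): (-9, 4). Wrap until returning to start. Resulting hull: (-9, 4), (0, -4), (9, 4), (2, 9).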